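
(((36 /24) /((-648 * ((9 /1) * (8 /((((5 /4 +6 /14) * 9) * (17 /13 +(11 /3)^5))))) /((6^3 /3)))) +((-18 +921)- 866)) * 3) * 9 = 371.99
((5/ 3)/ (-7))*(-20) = 100/ 21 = 4.76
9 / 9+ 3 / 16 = 19 / 16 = 1.19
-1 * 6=-6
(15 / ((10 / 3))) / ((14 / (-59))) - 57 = -2127 / 28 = -75.96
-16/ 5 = -3.20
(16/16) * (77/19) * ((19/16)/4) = 77/64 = 1.20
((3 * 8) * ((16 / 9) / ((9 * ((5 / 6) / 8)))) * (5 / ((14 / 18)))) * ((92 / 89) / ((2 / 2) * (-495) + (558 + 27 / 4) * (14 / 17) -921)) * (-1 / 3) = 6406144 / 60426639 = 0.11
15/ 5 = 3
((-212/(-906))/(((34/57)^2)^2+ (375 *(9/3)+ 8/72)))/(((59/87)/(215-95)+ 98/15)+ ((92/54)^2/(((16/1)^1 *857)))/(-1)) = 27030269309230296/849930170957697148765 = 0.00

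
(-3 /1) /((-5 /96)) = 288 /5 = 57.60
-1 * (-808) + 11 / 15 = 12131 / 15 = 808.73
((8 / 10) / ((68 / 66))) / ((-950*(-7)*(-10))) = -33 / 2826250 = -0.00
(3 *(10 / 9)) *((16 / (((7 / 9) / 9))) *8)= 34560 / 7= 4937.14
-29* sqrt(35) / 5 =-34.31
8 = 8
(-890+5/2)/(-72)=1775/144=12.33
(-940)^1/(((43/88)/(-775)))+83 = 64111569/43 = 1490966.72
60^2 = 3600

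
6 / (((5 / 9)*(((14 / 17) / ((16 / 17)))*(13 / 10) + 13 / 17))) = 5.68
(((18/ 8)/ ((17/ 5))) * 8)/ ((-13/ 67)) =-6030/ 221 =-27.29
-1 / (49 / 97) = -1.98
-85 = -85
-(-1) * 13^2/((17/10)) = 1690/17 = 99.41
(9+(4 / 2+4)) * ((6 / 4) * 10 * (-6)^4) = 291600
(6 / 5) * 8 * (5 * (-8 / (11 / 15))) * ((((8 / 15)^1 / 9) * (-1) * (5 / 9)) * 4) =20480 / 297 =68.96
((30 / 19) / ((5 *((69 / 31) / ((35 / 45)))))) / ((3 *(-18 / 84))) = -6076 / 35397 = -0.17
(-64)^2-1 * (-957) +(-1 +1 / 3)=15157 / 3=5052.33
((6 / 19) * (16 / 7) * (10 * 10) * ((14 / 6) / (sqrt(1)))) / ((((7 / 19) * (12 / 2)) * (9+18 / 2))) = 800 / 189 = 4.23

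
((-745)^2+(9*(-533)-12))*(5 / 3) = 2751080 / 3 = 917026.67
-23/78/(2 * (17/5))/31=-115/82212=-0.00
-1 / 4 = -0.25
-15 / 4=-3.75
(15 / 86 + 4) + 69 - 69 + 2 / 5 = 1967 / 430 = 4.57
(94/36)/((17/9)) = 47/34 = 1.38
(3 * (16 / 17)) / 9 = 16 / 51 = 0.31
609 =609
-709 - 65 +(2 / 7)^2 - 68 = -41254 / 49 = -841.92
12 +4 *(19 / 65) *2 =932 / 65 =14.34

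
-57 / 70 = -0.81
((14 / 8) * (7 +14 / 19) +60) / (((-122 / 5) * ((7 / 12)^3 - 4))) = 6036120 / 7613471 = 0.79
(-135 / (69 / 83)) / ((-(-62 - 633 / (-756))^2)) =0.04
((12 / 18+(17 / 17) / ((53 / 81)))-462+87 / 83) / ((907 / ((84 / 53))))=-169517992 / 211464329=-0.80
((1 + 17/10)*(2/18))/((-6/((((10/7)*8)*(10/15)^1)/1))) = -0.38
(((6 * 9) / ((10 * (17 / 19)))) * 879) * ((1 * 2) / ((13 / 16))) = 14429664 / 1105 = 13058.52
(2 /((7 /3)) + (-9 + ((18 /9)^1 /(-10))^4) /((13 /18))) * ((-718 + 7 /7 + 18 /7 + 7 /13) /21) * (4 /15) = 57157406048 /543440625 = 105.18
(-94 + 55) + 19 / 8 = -36.62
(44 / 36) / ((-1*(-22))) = 1 / 18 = 0.06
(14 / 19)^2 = 196 / 361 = 0.54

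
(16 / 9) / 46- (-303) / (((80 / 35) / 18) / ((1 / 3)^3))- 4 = 139789 / 1656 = 84.41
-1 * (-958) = 958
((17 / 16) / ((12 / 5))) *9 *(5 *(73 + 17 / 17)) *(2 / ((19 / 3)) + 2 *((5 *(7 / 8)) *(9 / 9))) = 32503575 / 2432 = 13364.96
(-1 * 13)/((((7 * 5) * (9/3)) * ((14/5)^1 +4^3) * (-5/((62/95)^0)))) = 13/35070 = 0.00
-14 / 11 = -1.27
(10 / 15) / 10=1 / 15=0.07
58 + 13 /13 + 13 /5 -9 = 263 /5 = 52.60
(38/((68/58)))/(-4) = -551/68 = -8.10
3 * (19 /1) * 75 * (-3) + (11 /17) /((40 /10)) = -872089 /68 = -12824.84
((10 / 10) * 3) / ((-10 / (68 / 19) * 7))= -102 / 665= -0.15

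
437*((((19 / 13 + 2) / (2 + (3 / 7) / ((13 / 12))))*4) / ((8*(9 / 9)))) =137655 / 436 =315.72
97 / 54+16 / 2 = 529 / 54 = 9.80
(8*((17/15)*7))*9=2856/5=571.20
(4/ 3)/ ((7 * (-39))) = -4/ 819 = -0.00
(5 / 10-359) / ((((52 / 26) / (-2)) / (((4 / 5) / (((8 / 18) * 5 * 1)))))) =6453 / 50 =129.06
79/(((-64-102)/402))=-15879/83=-191.31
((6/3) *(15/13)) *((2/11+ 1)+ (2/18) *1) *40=51200/429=119.35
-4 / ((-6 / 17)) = 34 / 3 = 11.33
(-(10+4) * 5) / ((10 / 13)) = -91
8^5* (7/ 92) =57344/ 23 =2493.22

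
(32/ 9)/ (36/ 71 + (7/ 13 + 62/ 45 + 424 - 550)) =-147680/ 5132759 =-0.03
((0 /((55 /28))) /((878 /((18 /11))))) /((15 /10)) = 0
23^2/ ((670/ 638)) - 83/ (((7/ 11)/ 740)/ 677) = -153226056643/ 2345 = -65341601.98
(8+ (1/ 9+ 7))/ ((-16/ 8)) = -68/ 9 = -7.56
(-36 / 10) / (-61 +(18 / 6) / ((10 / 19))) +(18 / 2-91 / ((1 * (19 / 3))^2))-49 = -8425231 / 199633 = -42.20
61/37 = 1.65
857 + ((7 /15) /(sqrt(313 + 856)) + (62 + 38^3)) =sqrt(1169) /2505 + 55791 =55791.01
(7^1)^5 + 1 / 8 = 134457 / 8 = 16807.12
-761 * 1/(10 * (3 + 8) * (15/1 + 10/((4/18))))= -761/6600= -0.12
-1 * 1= -1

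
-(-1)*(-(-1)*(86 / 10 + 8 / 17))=9.07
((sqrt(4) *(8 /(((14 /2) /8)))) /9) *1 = 128 /63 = 2.03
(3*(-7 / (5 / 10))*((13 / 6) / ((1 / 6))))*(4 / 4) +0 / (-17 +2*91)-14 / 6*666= -2100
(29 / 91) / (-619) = -29 / 56329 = -0.00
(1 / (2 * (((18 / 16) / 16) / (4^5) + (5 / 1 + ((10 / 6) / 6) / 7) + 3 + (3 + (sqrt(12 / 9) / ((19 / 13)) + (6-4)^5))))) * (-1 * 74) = -39199418957410467840 / 45582830874502423993 + 415440057554436096 * sqrt(3) / 45582830874502423993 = -0.84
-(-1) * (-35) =-35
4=4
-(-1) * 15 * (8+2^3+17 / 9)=805 / 3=268.33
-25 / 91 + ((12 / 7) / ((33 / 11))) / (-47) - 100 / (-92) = 78704 / 98371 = 0.80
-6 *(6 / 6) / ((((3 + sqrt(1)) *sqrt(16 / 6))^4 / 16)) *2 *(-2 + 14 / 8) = 27 / 1024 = 0.03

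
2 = 2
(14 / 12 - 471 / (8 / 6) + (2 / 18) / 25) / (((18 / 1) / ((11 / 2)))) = -3485581 / 32400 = -107.58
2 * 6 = 12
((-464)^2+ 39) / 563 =215335 / 563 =382.48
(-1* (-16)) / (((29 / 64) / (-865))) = -885760 / 29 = -30543.45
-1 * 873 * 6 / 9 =-582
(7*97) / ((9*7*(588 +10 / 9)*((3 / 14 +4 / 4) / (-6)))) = -4074 / 45067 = -0.09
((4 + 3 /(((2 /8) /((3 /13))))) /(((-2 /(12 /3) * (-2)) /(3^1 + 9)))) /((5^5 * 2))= 528 /40625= 0.01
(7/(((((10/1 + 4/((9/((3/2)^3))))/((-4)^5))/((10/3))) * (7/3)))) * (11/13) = -225280/299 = -753.44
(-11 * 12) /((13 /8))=-1056 /13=-81.23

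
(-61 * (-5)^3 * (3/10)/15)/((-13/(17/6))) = -5185/156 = -33.24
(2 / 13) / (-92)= -1 / 598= -0.00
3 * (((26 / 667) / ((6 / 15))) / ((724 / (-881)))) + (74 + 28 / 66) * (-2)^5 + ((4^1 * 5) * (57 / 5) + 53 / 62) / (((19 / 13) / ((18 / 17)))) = -353621705578091 / 159566807532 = -2216.14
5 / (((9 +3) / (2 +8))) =25 / 6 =4.17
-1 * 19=-19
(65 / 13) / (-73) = -5 / 73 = -0.07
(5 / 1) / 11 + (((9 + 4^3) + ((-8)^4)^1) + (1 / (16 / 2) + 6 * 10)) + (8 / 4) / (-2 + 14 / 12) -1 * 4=4223.18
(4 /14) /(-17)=-2 /119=-0.02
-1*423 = -423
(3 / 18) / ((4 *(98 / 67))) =67 / 2352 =0.03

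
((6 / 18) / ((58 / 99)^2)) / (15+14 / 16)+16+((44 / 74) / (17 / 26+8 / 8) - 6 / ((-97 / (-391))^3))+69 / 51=-989235945289228741 / 2636537911657217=-375.20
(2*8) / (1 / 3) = 48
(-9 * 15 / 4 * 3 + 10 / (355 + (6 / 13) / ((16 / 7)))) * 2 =-202.44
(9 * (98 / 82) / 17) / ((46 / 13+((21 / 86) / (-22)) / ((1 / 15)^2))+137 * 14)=10846836 / 32898912295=0.00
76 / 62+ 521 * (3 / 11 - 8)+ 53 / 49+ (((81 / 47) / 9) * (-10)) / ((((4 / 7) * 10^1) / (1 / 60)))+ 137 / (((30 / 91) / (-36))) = -238537240245 / 12565168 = -18984.01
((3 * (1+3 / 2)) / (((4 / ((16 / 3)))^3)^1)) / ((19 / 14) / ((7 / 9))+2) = 15680 / 3303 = 4.75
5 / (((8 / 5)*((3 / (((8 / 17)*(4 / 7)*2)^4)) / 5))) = 262144000 / 601601763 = 0.44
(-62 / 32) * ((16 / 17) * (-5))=155 / 17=9.12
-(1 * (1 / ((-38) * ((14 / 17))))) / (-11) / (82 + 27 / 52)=-221 / 6277733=-0.00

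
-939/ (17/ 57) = -53523/ 17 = -3148.41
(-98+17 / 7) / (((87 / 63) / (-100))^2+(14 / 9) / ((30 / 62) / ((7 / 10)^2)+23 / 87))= -69726732390000 / 906708712517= -76.90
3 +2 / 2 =4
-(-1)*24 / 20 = 6 / 5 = 1.20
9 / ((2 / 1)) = 9 / 2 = 4.50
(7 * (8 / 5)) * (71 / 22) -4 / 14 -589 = -212959 / 385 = -553.14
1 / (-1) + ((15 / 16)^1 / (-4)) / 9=-197 / 192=-1.03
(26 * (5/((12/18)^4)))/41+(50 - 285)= -71815/328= -218.95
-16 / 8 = -2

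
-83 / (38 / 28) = -1162 / 19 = -61.16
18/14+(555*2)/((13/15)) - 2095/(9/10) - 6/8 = -3428245/3276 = -1046.47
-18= -18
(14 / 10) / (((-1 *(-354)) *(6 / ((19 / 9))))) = 133 / 95580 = 0.00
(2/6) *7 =7/3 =2.33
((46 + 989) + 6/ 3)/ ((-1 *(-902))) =1037/ 902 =1.15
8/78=4/39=0.10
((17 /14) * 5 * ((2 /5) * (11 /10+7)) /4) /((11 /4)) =1377 /770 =1.79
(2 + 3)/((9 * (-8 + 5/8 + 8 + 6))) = 40/477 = 0.08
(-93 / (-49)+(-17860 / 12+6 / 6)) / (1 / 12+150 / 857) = -748534652 / 130193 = -5749.42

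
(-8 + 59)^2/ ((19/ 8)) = 20808/ 19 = 1095.16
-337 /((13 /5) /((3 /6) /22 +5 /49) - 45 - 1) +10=791685 /33842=23.39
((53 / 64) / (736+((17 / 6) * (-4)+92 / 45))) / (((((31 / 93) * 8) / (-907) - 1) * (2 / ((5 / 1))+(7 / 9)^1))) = -5510025 / 5711600512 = -0.00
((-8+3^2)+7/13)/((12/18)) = 30/13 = 2.31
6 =6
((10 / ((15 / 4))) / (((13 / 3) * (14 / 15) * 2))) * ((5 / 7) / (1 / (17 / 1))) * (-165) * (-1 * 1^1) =420750 / 637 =660.52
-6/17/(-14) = 3/119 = 0.03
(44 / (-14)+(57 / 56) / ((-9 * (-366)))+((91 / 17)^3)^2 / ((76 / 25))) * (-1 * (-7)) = 218143536071270581 / 4028463715824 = 54150.55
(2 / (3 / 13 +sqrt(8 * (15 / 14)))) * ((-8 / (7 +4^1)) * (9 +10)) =27664 / 36949-102752 * sqrt(105) / 110847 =-8.75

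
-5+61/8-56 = -427/8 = -53.38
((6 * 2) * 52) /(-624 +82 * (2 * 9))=52 /71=0.73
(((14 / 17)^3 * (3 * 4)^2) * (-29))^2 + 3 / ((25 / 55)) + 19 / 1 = 656540077584512 / 120687845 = 5439985.09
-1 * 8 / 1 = -8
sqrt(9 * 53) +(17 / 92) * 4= 17 / 23 +3 * sqrt(53)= 22.58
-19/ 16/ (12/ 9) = -57/ 64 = -0.89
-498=-498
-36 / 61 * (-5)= 180 / 61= 2.95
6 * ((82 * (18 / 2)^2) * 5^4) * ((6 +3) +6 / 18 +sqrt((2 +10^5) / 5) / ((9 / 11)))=232470000 +6088500 * sqrt(500010)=4537732689.24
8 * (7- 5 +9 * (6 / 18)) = 40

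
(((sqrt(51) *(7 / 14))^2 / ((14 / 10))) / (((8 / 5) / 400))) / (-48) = -10625 / 224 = -47.43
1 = 1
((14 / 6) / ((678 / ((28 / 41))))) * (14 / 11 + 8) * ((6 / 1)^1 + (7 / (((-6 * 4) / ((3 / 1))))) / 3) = 114121 / 917334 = 0.12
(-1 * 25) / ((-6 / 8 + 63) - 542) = 0.05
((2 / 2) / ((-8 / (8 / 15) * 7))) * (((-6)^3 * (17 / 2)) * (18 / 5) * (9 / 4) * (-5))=-24786 / 35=-708.17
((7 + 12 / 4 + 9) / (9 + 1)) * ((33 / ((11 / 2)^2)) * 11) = 114 / 5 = 22.80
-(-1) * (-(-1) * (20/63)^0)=1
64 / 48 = 1.33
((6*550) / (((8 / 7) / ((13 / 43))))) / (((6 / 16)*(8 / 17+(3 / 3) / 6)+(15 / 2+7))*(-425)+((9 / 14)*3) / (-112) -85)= -58858800 / 428080351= -0.14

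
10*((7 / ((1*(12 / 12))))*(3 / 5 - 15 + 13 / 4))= -1561 / 2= -780.50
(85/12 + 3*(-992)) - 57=-36311/12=-3025.92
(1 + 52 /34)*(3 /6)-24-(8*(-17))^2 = -629637 /34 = -18518.74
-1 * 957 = -957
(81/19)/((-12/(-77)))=2079/76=27.36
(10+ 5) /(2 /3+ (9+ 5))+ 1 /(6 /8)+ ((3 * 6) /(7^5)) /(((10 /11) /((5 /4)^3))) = 2.36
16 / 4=4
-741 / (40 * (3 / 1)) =-247 / 40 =-6.18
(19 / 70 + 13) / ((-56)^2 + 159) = 0.00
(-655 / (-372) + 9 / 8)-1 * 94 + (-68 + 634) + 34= 378611 / 744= 508.89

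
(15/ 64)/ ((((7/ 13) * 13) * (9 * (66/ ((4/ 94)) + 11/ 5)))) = 25/ 10437504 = 0.00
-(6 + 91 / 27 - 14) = 125 / 27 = 4.63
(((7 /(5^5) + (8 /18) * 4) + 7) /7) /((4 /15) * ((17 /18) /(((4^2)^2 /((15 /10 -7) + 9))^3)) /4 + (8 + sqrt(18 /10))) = 57651777586739627346100224 /357368076162819677866054375 -4323883232038697224372224 * sqrt(5) /357368076162819677866054375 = 0.13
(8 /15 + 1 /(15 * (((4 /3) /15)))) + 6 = 437 /60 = 7.28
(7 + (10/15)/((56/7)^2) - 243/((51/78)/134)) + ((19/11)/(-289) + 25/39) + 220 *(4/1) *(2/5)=-65384022523/1322464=-49441.06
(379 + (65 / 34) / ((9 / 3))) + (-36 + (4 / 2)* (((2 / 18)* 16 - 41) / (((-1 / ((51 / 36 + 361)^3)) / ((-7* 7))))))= -24187329945886805 / 132192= -182971208135.79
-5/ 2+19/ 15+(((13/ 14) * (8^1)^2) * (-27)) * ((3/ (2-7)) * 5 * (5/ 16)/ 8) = 78457/ 420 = 186.80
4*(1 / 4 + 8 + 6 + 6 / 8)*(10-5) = 300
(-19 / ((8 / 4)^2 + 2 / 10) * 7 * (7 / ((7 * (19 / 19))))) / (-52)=95 / 156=0.61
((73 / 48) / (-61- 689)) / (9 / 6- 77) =73 / 2718000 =0.00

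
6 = 6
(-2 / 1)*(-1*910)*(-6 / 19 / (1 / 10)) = -109200 / 19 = -5747.37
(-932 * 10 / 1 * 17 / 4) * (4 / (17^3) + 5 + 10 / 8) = -143109765 / 578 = -247594.75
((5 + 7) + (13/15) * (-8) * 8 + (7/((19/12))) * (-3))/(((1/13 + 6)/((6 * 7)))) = -2942576/7505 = -392.08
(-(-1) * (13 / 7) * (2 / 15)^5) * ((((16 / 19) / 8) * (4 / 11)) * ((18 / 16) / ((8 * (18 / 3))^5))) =13 / 982911283200000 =0.00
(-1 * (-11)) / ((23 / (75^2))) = 61875 / 23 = 2690.22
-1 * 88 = -88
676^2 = 456976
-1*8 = -8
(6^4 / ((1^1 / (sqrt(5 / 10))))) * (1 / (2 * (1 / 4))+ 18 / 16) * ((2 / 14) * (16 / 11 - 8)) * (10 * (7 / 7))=-1458000 * sqrt(2) / 77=-26778.23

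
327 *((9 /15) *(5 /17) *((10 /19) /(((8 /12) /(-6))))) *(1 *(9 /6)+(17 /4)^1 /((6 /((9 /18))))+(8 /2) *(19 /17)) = -75944115 /43928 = -1728.83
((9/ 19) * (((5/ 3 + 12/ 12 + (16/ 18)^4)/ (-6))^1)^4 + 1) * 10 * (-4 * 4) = -52872191631414442720/ 316866452293664811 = -166.86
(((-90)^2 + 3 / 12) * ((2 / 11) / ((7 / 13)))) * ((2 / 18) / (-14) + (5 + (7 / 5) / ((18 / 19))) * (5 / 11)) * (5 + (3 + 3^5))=19559025655 / 9702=2015978.73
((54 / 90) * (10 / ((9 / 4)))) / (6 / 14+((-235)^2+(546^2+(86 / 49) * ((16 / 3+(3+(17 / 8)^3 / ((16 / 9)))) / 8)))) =12845056 / 1702023424313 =0.00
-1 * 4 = -4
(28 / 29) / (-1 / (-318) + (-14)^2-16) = 8904 / 1659989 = 0.01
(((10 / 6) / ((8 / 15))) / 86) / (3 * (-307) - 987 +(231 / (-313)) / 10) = -39125 / 2054461224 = -0.00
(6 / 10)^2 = 9 / 25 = 0.36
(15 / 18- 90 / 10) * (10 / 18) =-4.54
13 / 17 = 0.76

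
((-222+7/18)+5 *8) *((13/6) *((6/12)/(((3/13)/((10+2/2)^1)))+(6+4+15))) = -12451621/648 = -19215.46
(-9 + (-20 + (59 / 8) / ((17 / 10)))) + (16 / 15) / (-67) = -1686473 / 68340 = -24.68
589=589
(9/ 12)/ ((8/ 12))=9/ 8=1.12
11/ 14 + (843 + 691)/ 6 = 10771/ 42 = 256.45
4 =4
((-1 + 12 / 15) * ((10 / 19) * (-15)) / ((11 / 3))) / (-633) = -30 / 44099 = -0.00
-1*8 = -8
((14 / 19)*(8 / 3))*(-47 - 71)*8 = -105728 / 57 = -1854.88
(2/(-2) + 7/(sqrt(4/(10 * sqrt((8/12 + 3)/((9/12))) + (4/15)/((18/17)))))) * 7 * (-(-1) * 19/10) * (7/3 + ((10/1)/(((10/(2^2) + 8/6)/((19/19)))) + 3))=1642.66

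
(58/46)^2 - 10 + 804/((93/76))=10636753/16399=648.62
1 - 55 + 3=-51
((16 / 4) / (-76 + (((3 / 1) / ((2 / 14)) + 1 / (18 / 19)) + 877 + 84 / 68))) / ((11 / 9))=11016 / 2774563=0.00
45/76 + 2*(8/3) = 5.93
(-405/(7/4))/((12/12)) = -1620/7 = -231.43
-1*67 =-67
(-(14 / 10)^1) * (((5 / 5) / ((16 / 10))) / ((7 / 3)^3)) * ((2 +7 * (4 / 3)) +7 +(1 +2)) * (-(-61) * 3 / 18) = -732 / 49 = -14.94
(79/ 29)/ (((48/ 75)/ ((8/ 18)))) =1975/ 1044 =1.89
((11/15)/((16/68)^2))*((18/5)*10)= 9537/20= 476.85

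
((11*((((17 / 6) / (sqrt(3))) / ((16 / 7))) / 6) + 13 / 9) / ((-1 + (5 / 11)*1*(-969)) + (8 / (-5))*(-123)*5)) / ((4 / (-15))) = -715 / 71616 - 71995*sqrt(3) / 13750272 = -0.02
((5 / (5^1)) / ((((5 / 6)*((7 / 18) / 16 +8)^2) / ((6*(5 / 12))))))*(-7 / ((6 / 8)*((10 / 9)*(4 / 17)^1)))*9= -399748608 / 26703605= -14.97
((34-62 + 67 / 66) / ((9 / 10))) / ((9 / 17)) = -151385 / 2673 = -56.63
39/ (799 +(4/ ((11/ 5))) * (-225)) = 429/ 4289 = 0.10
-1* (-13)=13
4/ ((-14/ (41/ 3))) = -82/ 21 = -3.90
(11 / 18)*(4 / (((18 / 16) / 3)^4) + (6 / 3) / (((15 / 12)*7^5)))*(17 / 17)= 7572565484 / 61261515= 123.61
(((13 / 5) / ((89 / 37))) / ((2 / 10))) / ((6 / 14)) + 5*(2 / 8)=14803 / 1068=13.86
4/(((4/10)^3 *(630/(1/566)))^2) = 625/81375549696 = 0.00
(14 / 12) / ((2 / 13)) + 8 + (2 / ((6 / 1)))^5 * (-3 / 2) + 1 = 5371 / 324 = 16.58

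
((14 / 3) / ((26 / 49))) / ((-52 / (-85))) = 29155 / 2028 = 14.38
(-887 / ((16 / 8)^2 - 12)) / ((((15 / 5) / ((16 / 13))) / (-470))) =-833780 / 39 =-21378.97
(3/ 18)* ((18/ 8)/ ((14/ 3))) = 9/ 112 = 0.08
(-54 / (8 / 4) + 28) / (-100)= -1 / 100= -0.01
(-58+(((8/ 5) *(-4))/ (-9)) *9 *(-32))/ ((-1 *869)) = 1314/ 4345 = 0.30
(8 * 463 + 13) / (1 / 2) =7434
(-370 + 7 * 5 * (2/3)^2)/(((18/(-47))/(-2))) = -149930/81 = -1850.99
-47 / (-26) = 47 / 26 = 1.81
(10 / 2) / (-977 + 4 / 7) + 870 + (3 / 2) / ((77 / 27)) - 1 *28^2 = 18214197 / 210518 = 86.52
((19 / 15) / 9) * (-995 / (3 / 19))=-71839 / 81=-886.90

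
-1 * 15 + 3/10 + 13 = -17/10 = -1.70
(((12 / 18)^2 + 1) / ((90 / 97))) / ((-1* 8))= -1261 / 6480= -0.19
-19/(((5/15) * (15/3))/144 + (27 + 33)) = -8208/25925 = -0.32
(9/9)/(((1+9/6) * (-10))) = -1/25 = -0.04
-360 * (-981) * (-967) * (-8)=2732045760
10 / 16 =5 / 8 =0.62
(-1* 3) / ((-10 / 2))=0.60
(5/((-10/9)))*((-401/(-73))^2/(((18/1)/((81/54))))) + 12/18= -1361945/127896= -10.65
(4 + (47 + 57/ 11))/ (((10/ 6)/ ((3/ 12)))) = 927/ 110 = 8.43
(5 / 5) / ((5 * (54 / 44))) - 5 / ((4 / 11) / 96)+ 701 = -83543 / 135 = -618.84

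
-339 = -339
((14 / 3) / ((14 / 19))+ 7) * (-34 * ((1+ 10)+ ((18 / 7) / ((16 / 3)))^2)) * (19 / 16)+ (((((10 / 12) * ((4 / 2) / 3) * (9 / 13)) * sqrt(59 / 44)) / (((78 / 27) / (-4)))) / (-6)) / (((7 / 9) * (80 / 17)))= -56888375 / 9408+ 459 * sqrt(649) / 416416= -6046.78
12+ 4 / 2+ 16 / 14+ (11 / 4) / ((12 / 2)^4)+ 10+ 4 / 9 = 928589 / 36288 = 25.59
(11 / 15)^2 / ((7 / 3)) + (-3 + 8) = 2746 / 525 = 5.23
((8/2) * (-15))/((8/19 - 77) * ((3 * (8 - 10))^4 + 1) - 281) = 570/946237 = 0.00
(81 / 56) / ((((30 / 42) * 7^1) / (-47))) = -3807 / 280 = -13.60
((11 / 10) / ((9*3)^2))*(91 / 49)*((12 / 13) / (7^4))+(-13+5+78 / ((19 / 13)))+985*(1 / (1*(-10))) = -41228998759 / 775979190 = -53.13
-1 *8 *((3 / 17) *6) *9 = -1296 / 17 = -76.24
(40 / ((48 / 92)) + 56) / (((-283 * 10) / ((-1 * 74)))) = 14726 / 4245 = 3.47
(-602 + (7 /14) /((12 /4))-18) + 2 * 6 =-3647 /6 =-607.83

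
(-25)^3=-15625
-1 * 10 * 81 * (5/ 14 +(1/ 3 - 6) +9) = -20925/ 7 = -2989.29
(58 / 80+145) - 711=-22611 / 40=-565.28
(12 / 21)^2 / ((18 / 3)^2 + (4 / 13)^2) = 676 / 74725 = 0.01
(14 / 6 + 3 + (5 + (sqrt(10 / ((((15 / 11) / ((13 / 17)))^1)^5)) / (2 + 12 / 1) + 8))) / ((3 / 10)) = 20449*sqrt(14586) / 13928355 + 550 / 9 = 61.29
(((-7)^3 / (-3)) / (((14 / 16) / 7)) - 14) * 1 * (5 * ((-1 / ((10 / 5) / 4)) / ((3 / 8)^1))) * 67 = -14482720 / 9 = -1609191.11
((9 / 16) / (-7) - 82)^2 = 84511249 / 12544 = 6737.19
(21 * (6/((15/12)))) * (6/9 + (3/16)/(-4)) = 2499/40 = 62.48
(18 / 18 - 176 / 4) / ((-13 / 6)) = 258 / 13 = 19.85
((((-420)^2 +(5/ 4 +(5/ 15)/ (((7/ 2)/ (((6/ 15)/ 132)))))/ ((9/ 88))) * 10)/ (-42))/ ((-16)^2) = -250064329/ 1524096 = -164.07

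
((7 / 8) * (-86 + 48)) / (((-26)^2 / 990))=-48.69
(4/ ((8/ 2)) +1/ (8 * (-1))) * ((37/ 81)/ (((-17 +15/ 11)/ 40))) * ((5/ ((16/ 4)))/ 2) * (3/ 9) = -71225/ 334368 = -0.21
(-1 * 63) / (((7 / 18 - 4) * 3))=378 / 65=5.82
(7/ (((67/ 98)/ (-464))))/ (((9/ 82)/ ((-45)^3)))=264271896000/ 67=3944356656.72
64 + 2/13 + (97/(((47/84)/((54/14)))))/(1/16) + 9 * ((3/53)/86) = 29974436373/2784938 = 10763.05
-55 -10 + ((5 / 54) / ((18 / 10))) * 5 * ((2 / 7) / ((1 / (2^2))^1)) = -110065 / 1701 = -64.71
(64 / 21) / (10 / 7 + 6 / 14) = 64 / 39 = 1.64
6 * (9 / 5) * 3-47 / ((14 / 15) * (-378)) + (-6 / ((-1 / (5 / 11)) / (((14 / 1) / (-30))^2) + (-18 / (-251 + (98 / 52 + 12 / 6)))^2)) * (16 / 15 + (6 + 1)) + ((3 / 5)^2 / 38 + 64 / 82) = 2971483979819550373 / 77957309686302900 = 38.12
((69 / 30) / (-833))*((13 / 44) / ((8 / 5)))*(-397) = 118703 / 586432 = 0.20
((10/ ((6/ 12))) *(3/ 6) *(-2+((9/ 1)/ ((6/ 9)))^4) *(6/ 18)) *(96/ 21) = 10628180/ 21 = 506103.81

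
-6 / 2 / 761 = -3 / 761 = -0.00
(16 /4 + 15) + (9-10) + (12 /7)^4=63954 /2401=26.64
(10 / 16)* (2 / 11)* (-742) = -1855 / 22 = -84.32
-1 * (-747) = 747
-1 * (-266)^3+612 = 18821708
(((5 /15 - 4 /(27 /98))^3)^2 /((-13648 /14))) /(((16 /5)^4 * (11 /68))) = -234757579249257194375 /476468536709873664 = -492.70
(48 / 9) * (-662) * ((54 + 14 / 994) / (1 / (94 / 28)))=-640226.37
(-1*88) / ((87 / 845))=-74360 / 87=-854.71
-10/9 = -1.11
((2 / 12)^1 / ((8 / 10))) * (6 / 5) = 1 / 4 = 0.25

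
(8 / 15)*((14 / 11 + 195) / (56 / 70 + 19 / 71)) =1226312 / 12507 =98.05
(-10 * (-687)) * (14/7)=13740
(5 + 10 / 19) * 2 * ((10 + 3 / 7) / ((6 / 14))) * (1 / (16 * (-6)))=-2555 / 912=-2.80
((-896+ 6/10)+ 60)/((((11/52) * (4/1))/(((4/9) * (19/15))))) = -4126876/7425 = -555.81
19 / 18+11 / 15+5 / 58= 2447 / 1305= 1.88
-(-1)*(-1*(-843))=843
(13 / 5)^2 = 169 / 25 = 6.76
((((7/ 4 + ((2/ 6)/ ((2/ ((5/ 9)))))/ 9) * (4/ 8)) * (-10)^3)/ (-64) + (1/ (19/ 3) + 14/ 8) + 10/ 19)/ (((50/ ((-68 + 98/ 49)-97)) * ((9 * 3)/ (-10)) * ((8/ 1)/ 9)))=155922703/ 7091712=21.99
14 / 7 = 2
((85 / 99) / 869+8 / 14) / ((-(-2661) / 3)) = 0.00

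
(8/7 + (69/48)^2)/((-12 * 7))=-1917/50176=-0.04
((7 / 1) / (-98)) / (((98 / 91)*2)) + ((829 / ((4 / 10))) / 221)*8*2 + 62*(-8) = -29973625 / 86632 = -345.99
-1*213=-213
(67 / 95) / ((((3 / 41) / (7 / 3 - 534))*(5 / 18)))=-1752586 / 95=-18448.27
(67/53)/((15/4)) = 268/795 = 0.34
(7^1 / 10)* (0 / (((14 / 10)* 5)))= 0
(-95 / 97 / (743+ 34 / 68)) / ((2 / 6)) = -570 / 144239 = -0.00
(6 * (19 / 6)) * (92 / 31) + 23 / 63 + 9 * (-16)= -170395 / 1953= -87.25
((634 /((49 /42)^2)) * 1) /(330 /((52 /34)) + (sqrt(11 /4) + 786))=15456321504 /33241220593 - 7714512 * sqrt(11) /33241220593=0.46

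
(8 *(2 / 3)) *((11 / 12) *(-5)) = -220 / 9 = -24.44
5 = 5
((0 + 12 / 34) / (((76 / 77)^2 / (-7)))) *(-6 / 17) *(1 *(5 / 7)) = 266805 / 417316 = 0.64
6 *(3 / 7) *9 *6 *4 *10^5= 388800000 / 7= 55542857.14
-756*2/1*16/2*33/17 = -399168/17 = -23480.47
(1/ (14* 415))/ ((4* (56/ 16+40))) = 1/ 1010940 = 0.00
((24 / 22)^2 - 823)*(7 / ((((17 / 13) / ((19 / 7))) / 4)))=-98245732 / 2057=-47761.66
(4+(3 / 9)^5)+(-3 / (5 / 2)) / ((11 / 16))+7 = 123742 / 13365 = 9.26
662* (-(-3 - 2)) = 3310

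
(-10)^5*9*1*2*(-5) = 9000000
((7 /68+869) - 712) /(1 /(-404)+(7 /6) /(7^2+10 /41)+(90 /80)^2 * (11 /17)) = 104566400496 /559196911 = 186.99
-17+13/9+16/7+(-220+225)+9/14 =-961/126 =-7.63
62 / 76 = 31 / 38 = 0.82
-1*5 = -5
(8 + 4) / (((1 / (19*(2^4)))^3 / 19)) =6405537792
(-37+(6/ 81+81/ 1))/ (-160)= -119/ 432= -0.28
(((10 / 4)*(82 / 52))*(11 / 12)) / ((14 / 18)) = 6765 / 1456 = 4.65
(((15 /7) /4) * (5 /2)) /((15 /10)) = 25 /28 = 0.89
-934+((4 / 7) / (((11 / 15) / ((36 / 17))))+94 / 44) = -2435299 / 2618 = -930.21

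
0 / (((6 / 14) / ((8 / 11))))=0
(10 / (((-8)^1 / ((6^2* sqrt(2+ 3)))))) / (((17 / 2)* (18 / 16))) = -80* sqrt(5) / 17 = -10.52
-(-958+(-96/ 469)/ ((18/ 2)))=1347938/ 1407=958.02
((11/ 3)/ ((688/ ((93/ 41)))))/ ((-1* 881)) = -341/ 24851248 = -0.00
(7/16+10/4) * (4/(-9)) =-47/36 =-1.31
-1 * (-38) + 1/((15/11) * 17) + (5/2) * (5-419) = -254224/255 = -996.96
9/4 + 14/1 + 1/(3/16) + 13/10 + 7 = 1793/60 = 29.88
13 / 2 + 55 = 123 / 2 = 61.50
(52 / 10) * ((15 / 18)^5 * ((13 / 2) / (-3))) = -105625 / 23328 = -4.53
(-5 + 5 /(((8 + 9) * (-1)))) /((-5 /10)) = 180 /17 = 10.59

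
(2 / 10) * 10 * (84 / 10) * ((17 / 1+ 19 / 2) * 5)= 2226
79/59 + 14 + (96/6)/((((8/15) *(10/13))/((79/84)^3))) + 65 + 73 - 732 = -6367008175/11656512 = -546.22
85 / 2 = 42.50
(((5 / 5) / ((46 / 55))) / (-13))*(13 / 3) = -55 / 138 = -0.40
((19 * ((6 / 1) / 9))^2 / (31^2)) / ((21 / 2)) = 2888 / 181629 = 0.02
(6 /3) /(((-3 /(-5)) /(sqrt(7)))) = 8.82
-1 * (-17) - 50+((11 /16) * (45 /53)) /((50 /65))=-54681 /1696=-32.24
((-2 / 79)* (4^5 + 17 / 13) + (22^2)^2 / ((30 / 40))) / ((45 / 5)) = 962243674 / 27729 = 34701.71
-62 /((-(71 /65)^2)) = 261950 /5041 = 51.96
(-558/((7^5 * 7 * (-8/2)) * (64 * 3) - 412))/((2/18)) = 2511/45177422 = 0.00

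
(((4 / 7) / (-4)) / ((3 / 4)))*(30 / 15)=-8 / 21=-0.38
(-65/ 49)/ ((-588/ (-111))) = -2405/ 9604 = -0.25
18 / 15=6 / 5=1.20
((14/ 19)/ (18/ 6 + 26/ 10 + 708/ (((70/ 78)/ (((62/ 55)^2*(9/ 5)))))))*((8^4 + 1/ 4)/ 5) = 418735625/ 1255610744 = 0.33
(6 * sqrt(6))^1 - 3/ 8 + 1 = 5/ 8 + 6 * sqrt(6) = 15.32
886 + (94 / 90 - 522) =365.04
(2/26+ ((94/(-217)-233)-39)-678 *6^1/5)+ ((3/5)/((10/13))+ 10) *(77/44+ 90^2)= 48662762713/564200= 86250.91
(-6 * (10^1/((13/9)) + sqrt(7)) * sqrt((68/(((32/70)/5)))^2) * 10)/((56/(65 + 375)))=-31556250/13 - 350625 * sqrt(7)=-3355070.40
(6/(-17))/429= -2/2431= -0.00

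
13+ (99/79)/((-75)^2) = 641886/49375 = 13.00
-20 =-20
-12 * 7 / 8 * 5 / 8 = -105 / 16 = -6.56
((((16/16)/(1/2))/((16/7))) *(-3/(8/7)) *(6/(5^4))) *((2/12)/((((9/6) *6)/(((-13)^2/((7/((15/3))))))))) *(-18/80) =3549/320000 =0.01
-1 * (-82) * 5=410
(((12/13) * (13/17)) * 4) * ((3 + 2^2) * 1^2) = 336/17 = 19.76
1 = 1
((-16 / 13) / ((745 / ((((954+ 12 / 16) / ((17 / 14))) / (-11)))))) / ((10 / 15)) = 0.18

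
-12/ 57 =-4/ 19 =-0.21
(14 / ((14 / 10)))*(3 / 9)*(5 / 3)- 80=-670 / 9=-74.44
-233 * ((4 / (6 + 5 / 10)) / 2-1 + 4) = -10019 / 13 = -770.69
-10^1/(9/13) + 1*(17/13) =-1537/117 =-13.14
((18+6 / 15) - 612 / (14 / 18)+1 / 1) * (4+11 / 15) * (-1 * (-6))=-3814262 / 175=-21795.78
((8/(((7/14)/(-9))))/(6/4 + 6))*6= -576/5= -115.20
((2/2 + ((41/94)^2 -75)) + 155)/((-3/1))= -717397/26508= -27.06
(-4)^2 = 16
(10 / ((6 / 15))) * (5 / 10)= 25 / 2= 12.50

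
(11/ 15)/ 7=11/ 105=0.10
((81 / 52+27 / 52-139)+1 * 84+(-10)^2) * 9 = 5508 / 13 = 423.69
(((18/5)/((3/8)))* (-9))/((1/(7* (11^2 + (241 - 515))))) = 462672/5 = 92534.40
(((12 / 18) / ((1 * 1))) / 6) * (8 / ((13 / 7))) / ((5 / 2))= 112 / 585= 0.19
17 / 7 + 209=1480 / 7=211.43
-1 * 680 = -680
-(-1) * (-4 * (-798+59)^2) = -2184484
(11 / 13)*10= 110 / 13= 8.46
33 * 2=66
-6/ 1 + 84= 78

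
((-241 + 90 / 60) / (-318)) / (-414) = -479 / 263304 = -0.00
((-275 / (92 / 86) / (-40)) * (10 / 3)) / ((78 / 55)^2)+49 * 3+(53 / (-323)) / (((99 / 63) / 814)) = 72.65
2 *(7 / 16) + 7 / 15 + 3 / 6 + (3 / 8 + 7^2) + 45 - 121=-1487 / 60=-24.78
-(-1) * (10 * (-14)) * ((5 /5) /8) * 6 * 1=-105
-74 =-74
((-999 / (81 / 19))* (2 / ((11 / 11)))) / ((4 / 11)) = -7733 / 6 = -1288.83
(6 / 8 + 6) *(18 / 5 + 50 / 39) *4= 8568 / 65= 131.82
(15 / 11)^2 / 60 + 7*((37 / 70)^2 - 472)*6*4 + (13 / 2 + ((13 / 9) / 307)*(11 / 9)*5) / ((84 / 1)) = -79248.95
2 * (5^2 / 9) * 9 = 50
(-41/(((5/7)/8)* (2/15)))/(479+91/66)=-227304/31705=-7.17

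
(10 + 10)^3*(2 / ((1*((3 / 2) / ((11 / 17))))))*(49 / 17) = 17248000 / 867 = 19893.89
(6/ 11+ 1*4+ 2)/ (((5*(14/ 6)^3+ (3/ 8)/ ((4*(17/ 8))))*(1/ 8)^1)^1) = 1057536/ 1283711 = 0.82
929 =929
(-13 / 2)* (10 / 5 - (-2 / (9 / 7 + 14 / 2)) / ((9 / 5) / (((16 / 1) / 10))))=-3757 / 261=-14.39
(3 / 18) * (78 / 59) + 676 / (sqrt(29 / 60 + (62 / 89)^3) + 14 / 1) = 23725590212207 / 487085807881 - 120328 * sqrt(46382947635) / 8255691659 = 45.57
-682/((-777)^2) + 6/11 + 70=468486202/6641019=70.54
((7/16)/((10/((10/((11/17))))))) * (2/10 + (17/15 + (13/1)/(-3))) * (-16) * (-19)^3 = -2448663/11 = -222605.73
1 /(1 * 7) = 1 /7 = 0.14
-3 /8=-0.38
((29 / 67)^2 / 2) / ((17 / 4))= 1682 / 76313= 0.02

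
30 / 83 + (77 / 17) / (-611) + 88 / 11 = 7202187 / 862121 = 8.35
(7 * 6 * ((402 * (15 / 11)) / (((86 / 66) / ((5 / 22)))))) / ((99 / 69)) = 14562450 / 5203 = 2798.86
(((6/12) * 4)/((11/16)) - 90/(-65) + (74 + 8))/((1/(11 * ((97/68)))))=299245/221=1354.05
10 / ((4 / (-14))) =-35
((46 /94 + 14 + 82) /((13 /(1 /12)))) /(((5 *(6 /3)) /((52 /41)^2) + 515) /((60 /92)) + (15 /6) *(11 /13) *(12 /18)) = 117910 /152621737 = 0.00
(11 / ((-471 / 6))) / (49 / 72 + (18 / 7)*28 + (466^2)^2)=-1584 / 533059657931725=-0.00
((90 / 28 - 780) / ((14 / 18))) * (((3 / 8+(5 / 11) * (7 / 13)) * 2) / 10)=-13878675 / 112112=-123.79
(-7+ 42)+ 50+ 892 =977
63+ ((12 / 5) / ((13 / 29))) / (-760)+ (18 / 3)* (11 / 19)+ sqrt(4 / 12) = sqrt(3) / 3+ 820863 / 12350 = 67.04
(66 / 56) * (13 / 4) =429 / 112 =3.83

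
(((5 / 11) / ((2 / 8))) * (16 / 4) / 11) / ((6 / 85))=3400 / 363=9.37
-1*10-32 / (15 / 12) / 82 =-2114 / 205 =-10.31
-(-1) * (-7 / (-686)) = 1 / 98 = 0.01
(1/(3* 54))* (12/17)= 2/459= 0.00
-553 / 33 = -16.76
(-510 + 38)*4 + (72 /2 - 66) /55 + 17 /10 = -207553 /110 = -1886.85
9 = 9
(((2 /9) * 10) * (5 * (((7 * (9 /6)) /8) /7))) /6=25 /72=0.35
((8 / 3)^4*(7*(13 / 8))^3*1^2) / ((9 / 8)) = 48228544 / 729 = 66157.12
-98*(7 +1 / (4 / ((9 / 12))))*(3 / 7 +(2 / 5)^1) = -583.62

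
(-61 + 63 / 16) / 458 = -913 / 7328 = -0.12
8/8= 1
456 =456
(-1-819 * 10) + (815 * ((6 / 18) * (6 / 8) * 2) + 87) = -15393 / 2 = -7696.50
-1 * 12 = -12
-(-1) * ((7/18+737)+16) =13561/18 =753.39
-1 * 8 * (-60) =480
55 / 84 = 0.65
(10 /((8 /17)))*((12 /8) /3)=85 /8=10.62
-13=-13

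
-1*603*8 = -4824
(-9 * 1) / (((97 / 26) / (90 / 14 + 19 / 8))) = -57681 / 2716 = -21.24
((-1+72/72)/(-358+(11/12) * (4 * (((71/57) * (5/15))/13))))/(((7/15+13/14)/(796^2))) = 0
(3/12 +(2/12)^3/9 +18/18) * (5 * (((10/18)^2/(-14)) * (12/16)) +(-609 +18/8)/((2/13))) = -226510856/45927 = -4931.98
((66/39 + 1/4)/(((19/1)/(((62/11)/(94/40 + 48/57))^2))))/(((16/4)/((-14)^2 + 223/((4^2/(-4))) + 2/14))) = 181234725725/16201244059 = 11.19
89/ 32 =2.78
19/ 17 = 1.12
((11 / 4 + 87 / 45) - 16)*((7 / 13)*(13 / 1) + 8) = -679 / 4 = -169.75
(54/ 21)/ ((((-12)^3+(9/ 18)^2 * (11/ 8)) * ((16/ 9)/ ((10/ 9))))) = -72/ 77399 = -0.00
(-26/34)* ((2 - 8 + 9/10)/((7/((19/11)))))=741/770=0.96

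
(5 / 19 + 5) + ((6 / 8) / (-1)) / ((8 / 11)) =2573 / 608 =4.23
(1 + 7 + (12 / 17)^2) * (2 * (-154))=-2617.47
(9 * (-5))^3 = -91125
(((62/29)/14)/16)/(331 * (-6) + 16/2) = -31/6424544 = -0.00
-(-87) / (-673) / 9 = -29 / 2019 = -0.01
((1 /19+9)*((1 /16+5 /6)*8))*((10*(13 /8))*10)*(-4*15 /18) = -6009250 /171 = -35141.81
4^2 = 16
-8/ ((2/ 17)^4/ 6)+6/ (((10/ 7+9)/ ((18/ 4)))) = -250560.41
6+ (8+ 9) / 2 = 29 / 2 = 14.50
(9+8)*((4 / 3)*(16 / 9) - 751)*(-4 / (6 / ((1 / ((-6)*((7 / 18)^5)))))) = -2671996896 / 16807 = -158981.19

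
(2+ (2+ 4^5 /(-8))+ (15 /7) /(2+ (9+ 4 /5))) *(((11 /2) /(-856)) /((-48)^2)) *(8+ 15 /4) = 26437829 /6516228096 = 0.00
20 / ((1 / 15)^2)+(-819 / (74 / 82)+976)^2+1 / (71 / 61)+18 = 894770910 / 97199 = 9205.56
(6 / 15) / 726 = 1 / 1815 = 0.00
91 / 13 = 7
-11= -11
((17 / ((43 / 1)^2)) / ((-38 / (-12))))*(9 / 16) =459 / 281048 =0.00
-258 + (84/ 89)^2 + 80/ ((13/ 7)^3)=-4256974474/ 17402437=-244.62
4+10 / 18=41 / 9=4.56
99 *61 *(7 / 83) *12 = 507276 / 83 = 6111.76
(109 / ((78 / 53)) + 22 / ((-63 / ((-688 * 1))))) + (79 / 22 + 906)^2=328085053525 / 396396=827669.94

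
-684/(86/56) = -19152/43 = -445.40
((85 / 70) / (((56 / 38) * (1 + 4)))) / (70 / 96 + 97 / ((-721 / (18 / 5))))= 199614 / 296569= 0.67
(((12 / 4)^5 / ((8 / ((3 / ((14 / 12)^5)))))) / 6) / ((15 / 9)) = 354294 / 84035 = 4.22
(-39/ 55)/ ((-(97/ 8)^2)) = 2496/ 517495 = 0.00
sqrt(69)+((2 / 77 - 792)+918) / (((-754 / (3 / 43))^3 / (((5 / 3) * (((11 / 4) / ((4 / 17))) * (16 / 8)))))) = -927945 / 238570886508136+sqrt(69) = 8.31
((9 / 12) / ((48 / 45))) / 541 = 45 / 34624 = 0.00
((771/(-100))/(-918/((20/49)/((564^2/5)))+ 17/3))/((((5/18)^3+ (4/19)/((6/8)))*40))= 32037363/7185561129912820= 0.00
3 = 3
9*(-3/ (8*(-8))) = 27/ 64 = 0.42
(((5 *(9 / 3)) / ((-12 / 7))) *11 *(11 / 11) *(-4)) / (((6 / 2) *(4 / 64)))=6160 / 3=2053.33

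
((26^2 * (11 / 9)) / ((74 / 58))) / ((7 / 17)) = 3665948 / 2331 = 1572.69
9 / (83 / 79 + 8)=711 / 715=0.99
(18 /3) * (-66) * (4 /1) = -1584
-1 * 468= -468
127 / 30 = 4.23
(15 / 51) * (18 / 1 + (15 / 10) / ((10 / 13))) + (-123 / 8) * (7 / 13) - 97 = -175759 / 1768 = -99.41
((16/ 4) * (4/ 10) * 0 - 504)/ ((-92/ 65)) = 8190/ 23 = 356.09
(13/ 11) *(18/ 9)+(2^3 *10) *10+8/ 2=8870/ 11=806.36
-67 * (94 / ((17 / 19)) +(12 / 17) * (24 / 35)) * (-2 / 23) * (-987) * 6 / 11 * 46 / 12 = -69794436 / 55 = -1268989.75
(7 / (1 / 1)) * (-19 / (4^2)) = -133 / 16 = -8.31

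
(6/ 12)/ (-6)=-1/ 12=-0.08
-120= -120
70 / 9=7.78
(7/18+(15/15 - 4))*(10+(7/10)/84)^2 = -261.55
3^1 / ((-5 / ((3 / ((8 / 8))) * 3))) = -27 / 5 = -5.40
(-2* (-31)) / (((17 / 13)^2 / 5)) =52390 / 289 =181.28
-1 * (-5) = 5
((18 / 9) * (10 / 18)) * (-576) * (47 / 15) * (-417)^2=-348705408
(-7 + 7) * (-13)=0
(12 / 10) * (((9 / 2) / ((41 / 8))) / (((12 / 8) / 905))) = 26064 / 41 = 635.71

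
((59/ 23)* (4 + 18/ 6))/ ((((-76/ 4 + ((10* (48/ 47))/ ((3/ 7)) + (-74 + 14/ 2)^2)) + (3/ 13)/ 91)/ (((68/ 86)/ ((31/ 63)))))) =49187202246/ 7660505905289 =0.01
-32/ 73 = -0.44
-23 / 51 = -0.45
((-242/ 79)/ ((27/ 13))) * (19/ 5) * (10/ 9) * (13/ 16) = -388531/ 76788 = -5.06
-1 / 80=-0.01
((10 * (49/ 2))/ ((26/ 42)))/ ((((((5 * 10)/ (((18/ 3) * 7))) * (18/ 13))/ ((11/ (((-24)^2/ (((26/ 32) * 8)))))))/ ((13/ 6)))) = 4463459/ 69120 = 64.58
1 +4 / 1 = 5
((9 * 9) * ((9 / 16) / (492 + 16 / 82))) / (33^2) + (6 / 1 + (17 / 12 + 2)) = 1103694523 / 117205440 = 9.42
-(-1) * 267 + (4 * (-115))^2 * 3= 635067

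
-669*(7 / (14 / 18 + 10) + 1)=-107040 / 97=-1103.51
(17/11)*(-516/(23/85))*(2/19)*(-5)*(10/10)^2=7456200/4807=1551.11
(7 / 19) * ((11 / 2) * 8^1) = 308 / 19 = 16.21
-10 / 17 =-0.59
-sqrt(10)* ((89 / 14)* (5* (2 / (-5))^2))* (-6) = 1068* sqrt(10) / 35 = 96.49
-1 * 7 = -7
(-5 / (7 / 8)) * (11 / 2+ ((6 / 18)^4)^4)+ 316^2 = 30079843326572 / 301327047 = 99824.57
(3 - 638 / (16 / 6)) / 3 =-315 / 4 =-78.75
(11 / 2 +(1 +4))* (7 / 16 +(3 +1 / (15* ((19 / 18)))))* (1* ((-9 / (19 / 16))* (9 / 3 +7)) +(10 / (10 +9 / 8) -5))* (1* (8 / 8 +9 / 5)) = -21133910553 / 2570320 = -8222.29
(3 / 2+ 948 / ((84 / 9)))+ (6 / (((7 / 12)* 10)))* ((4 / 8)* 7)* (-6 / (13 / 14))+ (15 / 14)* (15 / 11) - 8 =366721 / 5005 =73.27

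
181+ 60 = 241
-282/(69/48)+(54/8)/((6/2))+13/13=-17749/92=-192.92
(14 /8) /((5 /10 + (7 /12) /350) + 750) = 1050 /450301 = 0.00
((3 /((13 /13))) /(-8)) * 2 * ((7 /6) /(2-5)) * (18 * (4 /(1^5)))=21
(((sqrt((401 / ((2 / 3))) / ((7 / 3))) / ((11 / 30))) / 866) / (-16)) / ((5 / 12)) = -27*sqrt(5614) / 266728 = -0.01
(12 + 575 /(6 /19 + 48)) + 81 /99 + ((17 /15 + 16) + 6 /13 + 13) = 36306401 /656370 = 55.31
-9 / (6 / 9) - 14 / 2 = -41 / 2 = -20.50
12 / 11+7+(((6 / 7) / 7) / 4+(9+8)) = 25.12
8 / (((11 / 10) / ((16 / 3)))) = 1280 / 33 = 38.79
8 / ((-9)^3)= -8 / 729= -0.01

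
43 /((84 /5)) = 215 /84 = 2.56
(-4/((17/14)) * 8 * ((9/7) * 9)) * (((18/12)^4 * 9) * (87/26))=-10274526/221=-46491.07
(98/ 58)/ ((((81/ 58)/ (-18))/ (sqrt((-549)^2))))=-11956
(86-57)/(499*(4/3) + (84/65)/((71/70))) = 80301/1845836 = 0.04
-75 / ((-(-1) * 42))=-25 / 14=-1.79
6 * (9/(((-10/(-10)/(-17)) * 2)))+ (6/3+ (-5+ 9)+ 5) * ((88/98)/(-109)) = -2452003/5341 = -459.09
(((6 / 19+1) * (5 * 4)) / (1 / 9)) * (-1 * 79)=-355500 / 19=-18710.53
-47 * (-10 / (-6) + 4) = -799 / 3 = -266.33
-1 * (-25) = 25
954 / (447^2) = 106 / 22201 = 0.00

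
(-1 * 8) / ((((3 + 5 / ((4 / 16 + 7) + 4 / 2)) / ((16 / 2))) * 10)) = -1184 / 655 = -1.81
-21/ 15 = -7/ 5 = -1.40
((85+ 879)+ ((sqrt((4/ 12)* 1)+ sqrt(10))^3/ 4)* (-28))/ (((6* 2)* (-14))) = -241/ 42+ 91* sqrt(3)/ 216+ 11* sqrt(10)/ 24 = -3.56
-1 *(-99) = 99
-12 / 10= -6 / 5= -1.20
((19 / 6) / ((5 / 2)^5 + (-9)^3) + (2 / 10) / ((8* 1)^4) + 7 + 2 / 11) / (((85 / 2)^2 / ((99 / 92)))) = 0.00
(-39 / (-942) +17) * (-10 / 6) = -26755 / 942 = -28.40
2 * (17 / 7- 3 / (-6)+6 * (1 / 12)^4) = 70855 / 12096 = 5.86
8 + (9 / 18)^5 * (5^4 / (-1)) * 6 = -1747 / 16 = -109.19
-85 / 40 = -17 / 8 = -2.12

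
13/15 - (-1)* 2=2.87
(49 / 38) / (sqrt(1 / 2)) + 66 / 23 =49*sqrt(2) / 38 + 66 / 23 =4.69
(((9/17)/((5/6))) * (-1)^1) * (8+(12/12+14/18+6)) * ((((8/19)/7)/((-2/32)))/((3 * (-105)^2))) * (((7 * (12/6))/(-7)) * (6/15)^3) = -581632/15579703125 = -0.00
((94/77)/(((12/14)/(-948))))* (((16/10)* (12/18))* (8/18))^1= -950528/1485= -640.09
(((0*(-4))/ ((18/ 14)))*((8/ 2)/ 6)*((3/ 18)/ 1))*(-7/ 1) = 0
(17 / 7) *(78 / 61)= 1326 / 427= 3.11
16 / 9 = 1.78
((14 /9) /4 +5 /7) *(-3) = -139 /42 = -3.31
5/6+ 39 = 239/6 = 39.83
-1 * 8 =-8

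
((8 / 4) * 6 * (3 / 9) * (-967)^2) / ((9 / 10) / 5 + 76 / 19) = 187017800 / 209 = 894822.01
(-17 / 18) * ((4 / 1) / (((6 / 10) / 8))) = -1360 / 27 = -50.37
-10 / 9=-1.11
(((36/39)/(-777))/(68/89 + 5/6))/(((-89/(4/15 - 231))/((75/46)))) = -207660/66057173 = -0.00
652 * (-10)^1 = -6520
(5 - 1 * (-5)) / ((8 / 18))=45 / 2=22.50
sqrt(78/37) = 1.45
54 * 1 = 54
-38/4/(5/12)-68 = -454/5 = -90.80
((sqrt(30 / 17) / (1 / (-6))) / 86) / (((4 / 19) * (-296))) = 0.00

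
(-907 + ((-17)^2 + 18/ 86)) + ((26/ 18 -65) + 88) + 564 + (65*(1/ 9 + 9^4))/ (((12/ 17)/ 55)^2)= 72143122466671/ 27864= 2589115793.38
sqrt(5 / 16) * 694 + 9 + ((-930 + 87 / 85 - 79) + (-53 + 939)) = -9603 / 85 + 347 * sqrt(5) / 2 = 274.98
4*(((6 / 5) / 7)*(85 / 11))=408 / 77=5.30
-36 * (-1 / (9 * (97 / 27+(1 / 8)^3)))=55296 / 49691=1.11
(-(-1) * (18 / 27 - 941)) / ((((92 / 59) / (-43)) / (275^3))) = 148840676359375 / 276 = 539277812896.29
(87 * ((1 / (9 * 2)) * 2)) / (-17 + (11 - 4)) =-29 / 30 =-0.97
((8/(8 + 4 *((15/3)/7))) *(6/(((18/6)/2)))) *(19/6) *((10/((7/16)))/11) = 640/33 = 19.39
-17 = -17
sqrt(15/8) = sqrt(30)/4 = 1.37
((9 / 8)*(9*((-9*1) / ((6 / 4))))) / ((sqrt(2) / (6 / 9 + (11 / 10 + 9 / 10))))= -81*sqrt(2)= -114.55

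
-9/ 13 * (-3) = 27/ 13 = 2.08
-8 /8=-1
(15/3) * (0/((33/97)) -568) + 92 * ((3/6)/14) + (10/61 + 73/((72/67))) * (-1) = -89305441/30744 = -2904.81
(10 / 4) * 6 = 15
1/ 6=0.17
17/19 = 0.89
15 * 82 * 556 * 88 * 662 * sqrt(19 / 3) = 100262086382.14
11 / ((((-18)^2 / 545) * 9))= 5995 / 2916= 2.06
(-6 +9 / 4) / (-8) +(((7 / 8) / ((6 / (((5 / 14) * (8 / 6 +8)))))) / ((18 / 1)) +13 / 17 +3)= 187733 / 44064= 4.26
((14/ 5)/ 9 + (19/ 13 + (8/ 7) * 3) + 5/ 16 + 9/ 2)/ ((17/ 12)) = 656099/ 92820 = 7.07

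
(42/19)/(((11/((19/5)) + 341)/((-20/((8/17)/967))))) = -575365/2178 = -264.17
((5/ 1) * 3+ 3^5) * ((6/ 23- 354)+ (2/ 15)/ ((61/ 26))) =-640118984/ 7015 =-91250.03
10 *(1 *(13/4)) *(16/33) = 520/33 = 15.76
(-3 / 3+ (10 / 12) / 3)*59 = -42.61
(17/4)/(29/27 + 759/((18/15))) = 459/68426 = 0.01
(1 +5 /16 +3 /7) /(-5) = -39 /112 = -0.35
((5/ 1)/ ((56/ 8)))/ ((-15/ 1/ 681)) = -227/ 7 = -32.43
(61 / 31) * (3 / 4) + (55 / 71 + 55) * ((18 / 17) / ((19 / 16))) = 145616259 / 2843692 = 51.21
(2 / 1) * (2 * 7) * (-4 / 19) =-112 / 19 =-5.89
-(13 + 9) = -22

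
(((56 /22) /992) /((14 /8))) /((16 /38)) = 19 /5456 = 0.00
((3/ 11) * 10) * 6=180/ 11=16.36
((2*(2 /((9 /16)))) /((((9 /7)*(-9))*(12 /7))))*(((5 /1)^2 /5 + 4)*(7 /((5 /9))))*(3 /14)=-392 /45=-8.71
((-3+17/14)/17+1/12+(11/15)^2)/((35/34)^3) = 31946638/67528125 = 0.47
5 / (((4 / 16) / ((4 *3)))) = 240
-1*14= -14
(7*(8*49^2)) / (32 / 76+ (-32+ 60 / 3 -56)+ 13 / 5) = -2069.22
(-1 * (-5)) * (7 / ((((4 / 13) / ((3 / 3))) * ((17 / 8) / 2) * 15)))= 364 / 51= 7.14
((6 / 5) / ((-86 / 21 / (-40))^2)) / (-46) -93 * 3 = -11970873 / 42527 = -281.49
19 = 19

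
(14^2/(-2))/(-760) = 0.13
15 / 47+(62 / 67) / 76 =39647 / 119662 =0.33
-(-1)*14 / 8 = 7 / 4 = 1.75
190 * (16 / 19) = 160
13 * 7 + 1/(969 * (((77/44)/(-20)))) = 617173/6783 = 90.99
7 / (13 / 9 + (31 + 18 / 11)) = 99 / 482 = 0.21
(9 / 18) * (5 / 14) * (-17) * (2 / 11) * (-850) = 36125 / 77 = 469.16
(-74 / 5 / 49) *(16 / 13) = -1184 / 3185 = -0.37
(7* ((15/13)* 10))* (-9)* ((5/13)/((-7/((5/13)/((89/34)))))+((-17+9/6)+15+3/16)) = 233.03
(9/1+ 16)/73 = 25/73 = 0.34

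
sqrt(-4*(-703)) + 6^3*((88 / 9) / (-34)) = -1056 / 17 + 2*sqrt(703) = -9.09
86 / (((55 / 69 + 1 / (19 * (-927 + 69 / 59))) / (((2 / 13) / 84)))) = 0.20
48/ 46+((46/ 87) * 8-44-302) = -681794/ 2001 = -340.73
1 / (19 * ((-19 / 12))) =-12 / 361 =-0.03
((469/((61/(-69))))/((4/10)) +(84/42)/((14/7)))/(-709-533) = 161683/151524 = 1.07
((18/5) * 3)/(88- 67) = 18/35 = 0.51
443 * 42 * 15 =279090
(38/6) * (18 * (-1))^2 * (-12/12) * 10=-20520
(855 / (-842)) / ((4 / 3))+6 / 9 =-959 / 10104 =-0.09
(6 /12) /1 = 1 /2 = 0.50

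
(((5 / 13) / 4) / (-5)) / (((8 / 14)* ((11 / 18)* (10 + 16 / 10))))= -0.00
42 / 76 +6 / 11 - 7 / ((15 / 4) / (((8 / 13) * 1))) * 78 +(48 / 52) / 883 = -2123234071 / 23991110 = -88.50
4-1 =3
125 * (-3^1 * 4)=-1500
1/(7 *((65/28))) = 4/65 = 0.06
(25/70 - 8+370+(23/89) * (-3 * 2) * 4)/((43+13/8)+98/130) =7.85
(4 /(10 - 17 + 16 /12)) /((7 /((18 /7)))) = -216 /833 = -0.26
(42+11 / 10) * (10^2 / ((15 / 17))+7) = 155591 / 30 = 5186.37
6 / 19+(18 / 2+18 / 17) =3351 / 323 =10.37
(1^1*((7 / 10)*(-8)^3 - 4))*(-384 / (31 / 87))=60535296 / 155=390550.30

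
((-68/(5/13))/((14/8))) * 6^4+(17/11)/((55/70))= -554493046/4235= -130931.06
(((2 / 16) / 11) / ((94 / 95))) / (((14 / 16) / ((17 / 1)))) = 0.22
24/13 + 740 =9644/13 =741.85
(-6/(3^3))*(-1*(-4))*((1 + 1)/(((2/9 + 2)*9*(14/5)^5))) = -625/1210104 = -0.00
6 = 6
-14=-14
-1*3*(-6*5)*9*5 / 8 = 2025 / 4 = 506.25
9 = 9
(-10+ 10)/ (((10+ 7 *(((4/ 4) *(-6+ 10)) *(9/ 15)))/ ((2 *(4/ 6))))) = 0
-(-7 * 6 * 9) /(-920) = -189 /460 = -0.41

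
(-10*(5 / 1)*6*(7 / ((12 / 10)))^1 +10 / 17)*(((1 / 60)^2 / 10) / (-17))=1487 / 520200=0.00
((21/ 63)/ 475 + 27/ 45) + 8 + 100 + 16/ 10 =157036/ 1425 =110.20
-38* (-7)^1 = 266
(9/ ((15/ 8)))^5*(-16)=-127401984/ 3125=-40768.63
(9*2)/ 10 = 9/ 5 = 1.80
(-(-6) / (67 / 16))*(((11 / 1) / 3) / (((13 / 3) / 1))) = 1056 / 871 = 1.21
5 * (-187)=-935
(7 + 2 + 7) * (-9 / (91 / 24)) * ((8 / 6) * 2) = -9216 / 91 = -101.27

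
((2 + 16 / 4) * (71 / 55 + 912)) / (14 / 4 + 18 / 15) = 602772 / 517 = 1165.90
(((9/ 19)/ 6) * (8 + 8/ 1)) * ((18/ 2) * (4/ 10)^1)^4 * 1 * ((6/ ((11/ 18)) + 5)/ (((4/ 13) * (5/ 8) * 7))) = 10677318912/ 4571875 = 2335.44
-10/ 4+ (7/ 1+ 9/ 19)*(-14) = -4071/ 38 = -107.13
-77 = -77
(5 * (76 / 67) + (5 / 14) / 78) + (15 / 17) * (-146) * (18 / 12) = -233283725 / 1243788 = -187.56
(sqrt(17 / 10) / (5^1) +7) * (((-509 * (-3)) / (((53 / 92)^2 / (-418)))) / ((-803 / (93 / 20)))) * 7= 39965871708 * sqrt(170) / 25632125 +559522203912 / 1025285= 566053.20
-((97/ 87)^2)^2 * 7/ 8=-619704967/ 458318088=-1.35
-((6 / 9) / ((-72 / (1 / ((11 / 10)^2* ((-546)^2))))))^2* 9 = -625 / 105396534276008976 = -0.00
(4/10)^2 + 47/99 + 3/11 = 2246/2475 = 0.91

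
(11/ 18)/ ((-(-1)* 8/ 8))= 0.61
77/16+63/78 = 5.62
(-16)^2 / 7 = 256 / 7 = 36.57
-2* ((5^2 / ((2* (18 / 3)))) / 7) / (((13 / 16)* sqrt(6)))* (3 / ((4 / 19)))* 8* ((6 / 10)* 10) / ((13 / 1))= -7600* sqrt(6) / 1183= -15.74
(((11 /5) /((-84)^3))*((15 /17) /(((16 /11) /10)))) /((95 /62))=-3751 /255257856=-0.00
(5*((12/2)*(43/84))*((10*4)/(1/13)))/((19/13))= 726700/133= 5463.91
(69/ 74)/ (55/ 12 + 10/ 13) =5382/ 30895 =0.17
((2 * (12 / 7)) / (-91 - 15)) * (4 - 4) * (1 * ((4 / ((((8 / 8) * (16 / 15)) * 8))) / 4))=0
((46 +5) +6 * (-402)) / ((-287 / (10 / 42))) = 3935 / 2009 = 1.96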